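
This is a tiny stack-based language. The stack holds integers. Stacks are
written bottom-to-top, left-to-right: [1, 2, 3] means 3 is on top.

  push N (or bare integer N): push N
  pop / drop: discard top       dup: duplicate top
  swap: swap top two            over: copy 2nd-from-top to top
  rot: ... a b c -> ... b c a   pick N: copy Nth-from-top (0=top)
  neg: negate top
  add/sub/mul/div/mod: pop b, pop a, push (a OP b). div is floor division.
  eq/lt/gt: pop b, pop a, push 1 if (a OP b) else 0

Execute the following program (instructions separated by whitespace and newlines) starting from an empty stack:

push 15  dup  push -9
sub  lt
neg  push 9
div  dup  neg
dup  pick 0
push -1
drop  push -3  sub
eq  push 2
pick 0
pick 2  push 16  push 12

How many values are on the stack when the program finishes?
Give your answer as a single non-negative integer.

Answer: 8

Derivation:
After 'push 15': stack = [15] (depth 1)
After 'dup': stack = [15, 15] (depth 2)
After 'push -9': stack = [15, 15, -9] (depth 3)
After 'sub': stack = [15, 24] (depth 2)
After 'lt': stack = [1] (depth 1)
After 'neg': stack = [-1] (depth 1)
After 'push 9': stack = [-1, 9] (depth 2)
After 'div': stack = [-1] (depth 1)
After 'dup': stack = [-1, -1] (depth 2)
After 'neg': stack = [-1, 1] (depth 2)
  ...
After 'push -1': stack = [-1, 1, 1, 1, -1] (depth 5)
After 'drop': stack = [-1, 1, 1, 1] (depth 4)
After 'push -3': stack = [-1, 1, 1, 1, -3] (depth 5)
After 'sub': stack = [-1, 1, 1, 4] (depth 4)
After 'eq': stack = [-1, 1, 0] (depth 3)
After 'push 2': stack = [-1, 1, 0, 2] (depth 4)
After 'pick 0': stack = [-1, 1, 0, 2, 2] (depth 5)
After 'pick 2': stack = [-1, 1, 0, 2, 2, 0] (depth 6)
After 'push 16': stack = [-1, 1, 0, 2, 2, 0, 16] (depth 7)
After 'push 12': stack = [-1, 1, 0, 2, 2, 0, 16, 12] (depth 8)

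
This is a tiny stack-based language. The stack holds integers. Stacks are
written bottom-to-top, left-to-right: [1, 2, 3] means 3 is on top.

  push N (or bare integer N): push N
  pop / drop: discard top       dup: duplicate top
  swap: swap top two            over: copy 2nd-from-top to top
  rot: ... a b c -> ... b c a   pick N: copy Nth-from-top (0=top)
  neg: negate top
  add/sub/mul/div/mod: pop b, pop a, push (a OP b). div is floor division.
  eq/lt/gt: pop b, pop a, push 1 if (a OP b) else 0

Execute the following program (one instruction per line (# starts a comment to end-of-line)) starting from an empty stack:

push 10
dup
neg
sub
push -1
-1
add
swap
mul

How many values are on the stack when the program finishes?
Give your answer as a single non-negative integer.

After 'push 10': stack = [10] (depth 1)
After 'dup': stack = [10, 10] (depth 2)
After 'neg': stack = [10, -10] (depth 2)
After 'sub': stack = [20] (depth 1)
After 'push -1': stack = [20, -1] (depth 2)
After 'push -1': stack = [20, -1, -1] (depth 3)
After 'add': stack = [20, -2] (depth 2)
After 'swap': stack = [-2, 20] (depth 2)
After 'mul': stack = [-40] (depth 1)

Answer: 1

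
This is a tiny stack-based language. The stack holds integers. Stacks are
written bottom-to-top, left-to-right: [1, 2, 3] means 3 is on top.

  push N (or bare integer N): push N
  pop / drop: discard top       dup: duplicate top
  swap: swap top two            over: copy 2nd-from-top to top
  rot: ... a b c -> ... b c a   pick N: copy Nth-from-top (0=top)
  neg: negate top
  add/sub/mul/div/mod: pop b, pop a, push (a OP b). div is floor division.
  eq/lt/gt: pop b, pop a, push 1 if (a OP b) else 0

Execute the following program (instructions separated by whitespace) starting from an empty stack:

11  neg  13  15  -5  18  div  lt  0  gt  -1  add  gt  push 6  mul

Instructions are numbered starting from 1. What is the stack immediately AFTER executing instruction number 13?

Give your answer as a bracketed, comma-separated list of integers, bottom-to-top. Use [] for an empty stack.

Answer: [-11, 1]

Derivation:
Step 1 ('11'): [11]
Step 2 ('neg'): [-11]
Step 3 ('13'): [-11, 13]
Step 4 ('15'): [-11, 13, 15]
Step 5 ('-5'): [-11, 13, 15, -5]
Step 6 ('18'): [-11, 13, 15, -5, 18]
Step 7 ('div'): [-11, 13, 15, -1]
Step 8 ('lt'): [-11, 13, 0]
Step 9 ('0'): [-11, 13, 0, 0]
Step 10 ('gt'): [-11, 13, 0]
Step 11 ('-1'): [-11, 13, 0, -1]
Step 12 ('add'): [-11, 13, -1]
Step 13 ('gt'): [-11, 1]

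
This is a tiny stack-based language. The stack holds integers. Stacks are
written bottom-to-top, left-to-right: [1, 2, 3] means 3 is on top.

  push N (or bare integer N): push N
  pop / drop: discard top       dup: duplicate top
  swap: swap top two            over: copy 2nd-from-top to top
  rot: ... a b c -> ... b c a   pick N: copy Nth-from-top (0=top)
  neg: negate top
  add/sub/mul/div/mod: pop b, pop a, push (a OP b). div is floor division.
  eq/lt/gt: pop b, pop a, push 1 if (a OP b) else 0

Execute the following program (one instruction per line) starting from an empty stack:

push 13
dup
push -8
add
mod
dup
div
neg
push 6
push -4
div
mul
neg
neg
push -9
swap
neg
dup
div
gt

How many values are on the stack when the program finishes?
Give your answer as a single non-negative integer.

After 'push 13': stack = [13] (depth 1)
After 'dup': stack = [13, 13] (depth 2)
After 'push -8': stack = [13, 13, -8] (depth 3)
After 'add': stack = [13, 5] (depth 2)
After 'mod': stack = [3] (depth 1)
After 'dup': stack = [3, 3] (depth 2)
After 'div': stack = [1] (depth 1)
After 'neg': stack = [-1] (depth 1)
After 'push 6': stack = [-1, 6] (depth 2)
After 'push -4': stack = [-1, 6, -4] (depth 3)
After 'div': stack = [-1, -2] (depth 2)
After 'mul': stack = [2] (depth 1)
After 'neg': stack = [-2] (depth 1)
After 'neg': stack = [2] (depth 1)
After 'push -9': stack = [2, -9] (depth 2)
After 'swap': stack = [-9, 2] (depth 2)
After 'neg': stack = [-9, -2] (depth 2)
After 'dup': stack = [-9, -2, -2] (depth 3)
After 'div': stack = [-9, 1] (depth 2)
After 'gt': stack = [0] (depth 1)

Answer: 1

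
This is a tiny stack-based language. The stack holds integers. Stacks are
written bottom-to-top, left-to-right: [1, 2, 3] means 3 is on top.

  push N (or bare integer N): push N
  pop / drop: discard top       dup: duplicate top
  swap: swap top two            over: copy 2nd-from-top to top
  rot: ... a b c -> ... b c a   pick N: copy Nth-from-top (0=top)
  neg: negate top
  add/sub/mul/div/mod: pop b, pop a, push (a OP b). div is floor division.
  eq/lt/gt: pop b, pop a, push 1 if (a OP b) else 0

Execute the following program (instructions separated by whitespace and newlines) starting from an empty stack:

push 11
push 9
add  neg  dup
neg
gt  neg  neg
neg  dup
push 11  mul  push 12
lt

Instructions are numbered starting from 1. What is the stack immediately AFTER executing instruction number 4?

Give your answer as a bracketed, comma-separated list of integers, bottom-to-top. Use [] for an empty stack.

Step 1 ('push 11'): [11]
Step 2 ('push 9'): [11, 9]
Step 3 ('add'): [20]
Step 4 ('neg'): [-20]

Answer: [-20]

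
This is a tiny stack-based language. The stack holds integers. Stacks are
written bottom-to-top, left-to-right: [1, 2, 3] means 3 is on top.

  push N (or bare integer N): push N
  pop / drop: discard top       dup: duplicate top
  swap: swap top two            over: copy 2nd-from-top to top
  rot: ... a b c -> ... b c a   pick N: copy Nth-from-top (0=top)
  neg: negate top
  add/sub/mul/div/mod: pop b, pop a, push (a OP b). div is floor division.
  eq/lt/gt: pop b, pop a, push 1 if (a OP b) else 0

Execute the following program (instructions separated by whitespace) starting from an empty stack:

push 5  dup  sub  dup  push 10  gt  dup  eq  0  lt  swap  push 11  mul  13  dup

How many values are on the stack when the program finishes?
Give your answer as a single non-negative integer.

Answer: 4

Derivation:
After 'push 5': stack = [5] (depth 1)
After 'dup': stack = [5, 5] (depth 2)
After 'sub': stack = [0] (depth 1)
After 'dup': stack = [0, 0] (depth 2)
After 'push 10': stack = [0, 0, 10] (depth 3)
After 'gt': stack = [0, 0] (depth 2)
After 'dup': stack = [0, 0, 0] (depth 3)
After 'eq': stack = [0, 1] (depth 2)
After 'push 0': stack = [0, 1, 0] (depth 3)
After 'lt': stack = [0, 0] (depth 2)
After 'swap': stack = [0, 0] (depth 2)
After 'push 11': stack = [0, 0, 11] (depth 3)
After 'mul': stack = [0, 0] (depth 2)
After 'push 13': stack = [0, 0, 13] (depth 3)
After 'dup': stack = [0, 0, 13, 13] (depth 4)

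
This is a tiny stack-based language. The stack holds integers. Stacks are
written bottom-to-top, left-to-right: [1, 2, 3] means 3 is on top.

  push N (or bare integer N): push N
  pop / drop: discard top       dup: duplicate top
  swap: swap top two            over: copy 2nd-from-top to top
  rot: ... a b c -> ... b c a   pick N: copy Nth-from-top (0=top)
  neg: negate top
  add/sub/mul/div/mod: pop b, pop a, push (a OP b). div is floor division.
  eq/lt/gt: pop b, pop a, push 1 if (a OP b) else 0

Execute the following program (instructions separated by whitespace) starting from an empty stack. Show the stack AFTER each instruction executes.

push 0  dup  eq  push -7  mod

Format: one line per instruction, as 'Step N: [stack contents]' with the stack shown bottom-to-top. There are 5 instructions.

Step 1: [0]
Step 2: [0, 0]
Step 3: [1]
Step 4: [1, -7]
Step 5: [-6]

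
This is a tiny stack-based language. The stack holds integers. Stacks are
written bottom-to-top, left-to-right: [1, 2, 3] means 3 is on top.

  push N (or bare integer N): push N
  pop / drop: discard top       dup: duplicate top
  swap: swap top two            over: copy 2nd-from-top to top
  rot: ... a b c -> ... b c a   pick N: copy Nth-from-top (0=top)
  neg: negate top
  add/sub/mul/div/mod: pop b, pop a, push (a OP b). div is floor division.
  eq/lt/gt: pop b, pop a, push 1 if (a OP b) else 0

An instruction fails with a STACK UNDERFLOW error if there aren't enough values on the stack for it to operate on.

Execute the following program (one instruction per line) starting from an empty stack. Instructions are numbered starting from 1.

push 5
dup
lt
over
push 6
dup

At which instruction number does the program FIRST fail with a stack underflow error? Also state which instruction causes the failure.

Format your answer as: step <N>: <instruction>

Step 1 ('push 5'): stack = [5], depth = 1
Step 2 ('dup'): stack = [5, 5], depth = 2
Step 3 ('lt'): stack = [0], depth = 1
Step 4 ('over'): needs 2 value(s) but depth is 1 — STACK UNDERFLOW

Answer: step 4: over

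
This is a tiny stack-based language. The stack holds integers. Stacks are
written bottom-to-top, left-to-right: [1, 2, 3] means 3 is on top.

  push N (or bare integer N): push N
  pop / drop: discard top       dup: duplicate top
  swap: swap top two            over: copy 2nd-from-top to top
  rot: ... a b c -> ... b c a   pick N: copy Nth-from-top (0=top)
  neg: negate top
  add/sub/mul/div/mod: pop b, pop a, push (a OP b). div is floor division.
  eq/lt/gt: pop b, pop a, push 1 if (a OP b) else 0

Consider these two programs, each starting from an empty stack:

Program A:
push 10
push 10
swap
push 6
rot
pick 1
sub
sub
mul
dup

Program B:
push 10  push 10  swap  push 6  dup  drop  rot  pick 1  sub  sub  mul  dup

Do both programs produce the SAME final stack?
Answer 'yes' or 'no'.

Program A trace:
  After 'push 10': [10]
  After 'push 10': [10, 10]
  After 'swap': [10, 10]
  After 'push 6': [10, 10, 6]
  After 'rot': [10, 6, 10]
  After 'pick 1': [10, 6, 10, 6]
  After 'sub': [10, 6, 4]
  After 'sub': [10, 2]
  After 'mul': [20]
  After 'dup': [20, 20]
Program A final stack: [20, 20]

Program B trace:
  After 'push 10': [10]
  After 'push 10': [10, 10]
  After 'swap': [10, 10]
  After 'push 6': [10, 10, 6]
  After 'dup': [10, 10, 6, 6]
  After 'drop': [10, 10, 6]
  After 'rot': [10, 6, 10]
  After 'pick 1': [10, 6, 10, 6]
  After 'sub': [10, 6, 4]
  After 'sub': [10, 2]
  After 'mul': [20]
  After 'dup': [20, 20]
Program B final stack: [20, 20]
Same: yes

Answer: yes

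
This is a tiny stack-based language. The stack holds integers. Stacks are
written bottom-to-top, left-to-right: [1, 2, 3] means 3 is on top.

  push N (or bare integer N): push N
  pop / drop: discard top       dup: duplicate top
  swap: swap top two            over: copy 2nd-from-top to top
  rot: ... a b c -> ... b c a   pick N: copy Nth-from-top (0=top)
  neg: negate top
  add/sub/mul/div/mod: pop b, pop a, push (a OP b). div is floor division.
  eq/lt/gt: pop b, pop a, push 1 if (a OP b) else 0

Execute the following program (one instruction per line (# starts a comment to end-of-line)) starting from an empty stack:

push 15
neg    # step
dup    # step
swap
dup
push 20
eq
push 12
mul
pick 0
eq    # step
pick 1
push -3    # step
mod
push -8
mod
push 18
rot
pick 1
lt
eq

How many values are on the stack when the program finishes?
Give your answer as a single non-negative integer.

After 'push 15': stack = [15] (depth 1)
After 'neg': stack = [-15] (depth 1)
After 'dup': stack = [-15, -15] (depth 2)
After 'swap': stack = [-15, -15] (depth 2)
After 'dup': stack = [-15, -15, -15] (depth 3)
After 'push 20': stack = [-15, -15, -15, 20] (depth 4)
After 'eq': stack = [-15, -15, 0] (depth 3)
After 'push 12': stack = [-15, -15, 0, 12] (depth 4)
After 'mul': stack = [-15, -15, 0] (depth 3)
After 'pick 0': stack = [-15, -15, 0, 0] (depth 4)
  ...
After 'pick 1': stack = [-15, -15, 1, -15] (depth 4)
After 'push -3': stack = [-15, -15, 1, -15, -3] (depth 5)
After 'mod': stack = [-15, -15, 1, 0] (depth 4)
After 'push -8': stack = [-15, -15, 1, 0, -8] (depth 5)
After 'mod': stack = [-15, -15, 1, 0] (depth 4)
After 'push 18': stack = [-15, -15, 1, 0, 18] (depth 5)
After 'rot': stack = [-15, -15, 0, 18, 1] (depth 5)
After 'pick 1': stack = [-15, -15, 0, 18, 1, 18] (depth 6)
After 'lt': stack = [-15, -15, 0, 18, 1] (depth 5)
After 'eq': stack = [-15, -15, 0, 0] (depth 4)

Answer: 4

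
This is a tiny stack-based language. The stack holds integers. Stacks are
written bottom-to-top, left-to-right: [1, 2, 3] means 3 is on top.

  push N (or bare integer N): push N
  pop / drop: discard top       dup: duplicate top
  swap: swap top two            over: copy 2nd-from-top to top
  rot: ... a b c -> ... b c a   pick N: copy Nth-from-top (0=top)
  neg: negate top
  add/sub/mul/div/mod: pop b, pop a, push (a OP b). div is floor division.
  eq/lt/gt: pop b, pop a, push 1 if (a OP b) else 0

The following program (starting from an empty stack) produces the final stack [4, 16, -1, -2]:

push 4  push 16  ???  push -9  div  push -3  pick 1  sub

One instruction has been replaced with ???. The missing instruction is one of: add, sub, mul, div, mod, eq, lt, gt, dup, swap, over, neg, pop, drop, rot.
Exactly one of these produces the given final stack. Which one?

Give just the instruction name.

Answer: over

Derivation:
Stack before ???: [4, 16]
Stack after ???:  [4, 16, 4]
The instruction that transforms [4, 16] -> [4, 16, 4] is: over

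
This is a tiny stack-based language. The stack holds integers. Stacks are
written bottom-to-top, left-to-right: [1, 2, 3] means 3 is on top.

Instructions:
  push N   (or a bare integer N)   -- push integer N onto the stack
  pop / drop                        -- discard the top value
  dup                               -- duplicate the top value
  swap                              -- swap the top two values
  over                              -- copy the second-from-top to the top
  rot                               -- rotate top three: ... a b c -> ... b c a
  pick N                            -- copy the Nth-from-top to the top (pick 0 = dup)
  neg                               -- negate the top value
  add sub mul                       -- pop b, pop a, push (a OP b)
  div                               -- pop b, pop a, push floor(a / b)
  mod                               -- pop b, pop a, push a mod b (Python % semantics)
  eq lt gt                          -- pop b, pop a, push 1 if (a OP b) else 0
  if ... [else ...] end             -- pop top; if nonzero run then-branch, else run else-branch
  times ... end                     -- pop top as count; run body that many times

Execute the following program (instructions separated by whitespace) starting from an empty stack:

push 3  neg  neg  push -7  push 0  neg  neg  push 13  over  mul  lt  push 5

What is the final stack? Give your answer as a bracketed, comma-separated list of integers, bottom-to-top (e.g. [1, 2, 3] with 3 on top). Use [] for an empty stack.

After 'push 3': [3]
After 'neg': [-3]
After 'neg': [3]
After 'push -7': [3, -7]
After 'push 0': [3, -7, 0]
After 'neg': [3, -7, 0]
After 'neg': [3, -7, 0]
After 'push 13': [3, -7, 0, 13]
After 'over': [3, -7, 0, 13, 0]
After 'mul': [3, -7, 0, 0]
After 'lt': [3, -7, 0]
After 'push 5': [3, -7, 0, 5]

Answer: [3, -7, 0, 5]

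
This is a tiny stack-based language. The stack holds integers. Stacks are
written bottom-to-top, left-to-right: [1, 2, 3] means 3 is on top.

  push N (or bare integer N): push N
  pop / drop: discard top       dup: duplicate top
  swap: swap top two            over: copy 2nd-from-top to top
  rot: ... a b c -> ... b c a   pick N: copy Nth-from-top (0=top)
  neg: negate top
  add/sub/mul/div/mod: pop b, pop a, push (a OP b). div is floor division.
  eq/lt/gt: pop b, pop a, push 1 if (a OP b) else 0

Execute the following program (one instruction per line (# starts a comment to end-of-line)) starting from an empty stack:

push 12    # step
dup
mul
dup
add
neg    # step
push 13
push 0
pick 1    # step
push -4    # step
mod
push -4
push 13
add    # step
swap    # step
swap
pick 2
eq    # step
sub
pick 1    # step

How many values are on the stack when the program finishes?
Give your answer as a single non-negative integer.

Answer: 5

Derivation:
After 'push 12': stack = [12] (depth 1)
After 'dup': stack = [12, 12] (depth 2)
After 'mul': stack = [144] (depth 1)
After 'dup': stack = [144, 144] (depth 2)
After 'add': stack = [288] (depth 1)
After 'neg': stack = [-288] (depth 1)
After 'push 13': stack = [-288, 13] (depth 2)
After 'push 0': stack = [-288, 13, 0] (depth 3)
After 'pick 1': stack = [-288, 13, 0, 13] (depth 4)
After 'push -4': stack = [-288, 13, 0, 13, -4] (depth 5)
After 'mod': stack = [-288, 13, 0, -3] (depth 4)
After 'push -4': stack = [-288, 13, 0, -3, -4] (depth 5)
After 'push 13': stack = [-288, 13, 0, -3, -4, 13] (depth 6)
After 'add': stack = [-288, 13, 0, -3, 9] (depth 5)
After 'swap': stack = [-288, 13, 0, 9, -3] (depth 5)
After 'swap': stack = [-288, 13, 0, -3, 9] (depth 5)
After 'pick 2': stack = [-288, 13, 0, -3, 9, 0] (depth 6)
After 'eq': stack = [-288, 13, 0, -3, 0] (depth 5)
After 'sub': stack = [-288, 13, 0, -3] (depth 4)
After 'pick 1': stack = [-288, 13, 0, -3, 0] (depth 5)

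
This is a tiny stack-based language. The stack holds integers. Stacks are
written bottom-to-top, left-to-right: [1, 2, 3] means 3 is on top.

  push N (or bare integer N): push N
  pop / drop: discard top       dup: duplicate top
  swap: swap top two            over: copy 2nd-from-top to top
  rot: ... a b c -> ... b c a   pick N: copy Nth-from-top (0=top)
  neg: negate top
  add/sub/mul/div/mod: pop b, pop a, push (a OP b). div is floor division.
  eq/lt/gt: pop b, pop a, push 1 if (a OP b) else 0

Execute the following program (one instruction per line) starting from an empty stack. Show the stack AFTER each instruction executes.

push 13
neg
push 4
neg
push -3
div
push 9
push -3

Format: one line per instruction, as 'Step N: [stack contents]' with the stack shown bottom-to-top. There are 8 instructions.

Step 1: [13]
Step 2: [-13]
Step 3: [-13, 4]
Step 4: [-13, -4]
Step 5: [-13, -4, -3]
Step 6: [-13, 1]
Step 7: [-13, 1, 9]
Step 8: [-13, 1, 9, -3]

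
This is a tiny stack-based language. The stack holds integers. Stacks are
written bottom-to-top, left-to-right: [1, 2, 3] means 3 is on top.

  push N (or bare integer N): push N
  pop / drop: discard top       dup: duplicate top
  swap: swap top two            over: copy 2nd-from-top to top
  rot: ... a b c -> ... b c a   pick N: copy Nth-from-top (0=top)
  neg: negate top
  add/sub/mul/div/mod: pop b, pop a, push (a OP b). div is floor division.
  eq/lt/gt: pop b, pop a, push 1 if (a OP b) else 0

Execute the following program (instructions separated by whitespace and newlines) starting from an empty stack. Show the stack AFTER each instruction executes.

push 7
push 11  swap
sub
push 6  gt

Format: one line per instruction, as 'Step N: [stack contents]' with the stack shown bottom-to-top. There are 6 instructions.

Step 1: [7]
Step 2: [7, 11]
Step 3: [11, 7]
Step 4: [4]
Step 5: [4, 6]
Step 6: [0]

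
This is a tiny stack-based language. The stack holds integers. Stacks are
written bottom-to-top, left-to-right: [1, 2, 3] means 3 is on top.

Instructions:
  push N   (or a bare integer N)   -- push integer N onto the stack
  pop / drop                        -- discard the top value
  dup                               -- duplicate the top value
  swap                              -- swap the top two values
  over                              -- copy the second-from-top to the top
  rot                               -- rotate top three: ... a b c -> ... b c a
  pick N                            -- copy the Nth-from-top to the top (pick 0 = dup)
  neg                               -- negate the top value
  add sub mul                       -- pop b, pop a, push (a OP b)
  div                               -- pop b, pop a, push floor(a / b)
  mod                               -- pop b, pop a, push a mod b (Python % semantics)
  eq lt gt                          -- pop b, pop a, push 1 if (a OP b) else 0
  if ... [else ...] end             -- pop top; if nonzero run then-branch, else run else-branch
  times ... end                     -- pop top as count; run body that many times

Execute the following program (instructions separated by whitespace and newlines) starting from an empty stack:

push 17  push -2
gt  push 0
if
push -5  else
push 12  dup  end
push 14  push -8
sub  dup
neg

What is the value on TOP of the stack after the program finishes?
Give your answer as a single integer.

Answer: -22

Derivation:
After 'push 17': [17]
After 'push -2': [17, -2]
After 'gt': [1]
After 'push 0': [1, 0]
After 'if': [1]
After 'push 12': [1, 12]
After 'dup': [1, 12, 12]
After 'push 14': [1, 12, 12, 14]
After 'push -8': [1, 12, 12, 14, -8]
After 'sub': [1, 12, 12, 22]
After 'dup': [1, 12, 12, 22, 22]
After 'neg': [1, 12, 12, 22, -22]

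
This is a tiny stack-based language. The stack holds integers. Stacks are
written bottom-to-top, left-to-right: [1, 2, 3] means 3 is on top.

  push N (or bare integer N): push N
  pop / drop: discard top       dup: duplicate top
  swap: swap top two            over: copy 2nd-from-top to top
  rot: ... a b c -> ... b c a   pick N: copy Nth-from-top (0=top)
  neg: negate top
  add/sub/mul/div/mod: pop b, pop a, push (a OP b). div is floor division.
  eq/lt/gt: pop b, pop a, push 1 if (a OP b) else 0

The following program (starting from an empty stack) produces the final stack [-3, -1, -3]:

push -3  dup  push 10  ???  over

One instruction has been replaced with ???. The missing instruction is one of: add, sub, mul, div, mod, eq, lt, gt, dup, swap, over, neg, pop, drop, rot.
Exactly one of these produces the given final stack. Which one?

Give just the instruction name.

Answer: div

Derivation:
Stack before ???: [-3, -3, 10]
Stack after ???:  [-3, -1]
The instruction that transforms [-3, -3, 10] -> [-3, -1] is: div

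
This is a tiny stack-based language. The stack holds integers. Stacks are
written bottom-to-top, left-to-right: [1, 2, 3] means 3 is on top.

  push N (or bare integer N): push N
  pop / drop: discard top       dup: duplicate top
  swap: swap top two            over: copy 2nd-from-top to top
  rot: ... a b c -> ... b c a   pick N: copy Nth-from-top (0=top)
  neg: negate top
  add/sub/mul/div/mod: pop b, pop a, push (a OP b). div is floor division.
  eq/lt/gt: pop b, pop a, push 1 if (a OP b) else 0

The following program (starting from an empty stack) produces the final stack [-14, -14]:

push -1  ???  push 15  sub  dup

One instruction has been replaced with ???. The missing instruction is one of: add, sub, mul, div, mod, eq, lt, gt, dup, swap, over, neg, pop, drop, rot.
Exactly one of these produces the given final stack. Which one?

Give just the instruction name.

Answer: neg

Derivation:
Stack before ???: [-1]
Stack after ???:  [1]
The instruction that transforms [-1] -> [1] is: neg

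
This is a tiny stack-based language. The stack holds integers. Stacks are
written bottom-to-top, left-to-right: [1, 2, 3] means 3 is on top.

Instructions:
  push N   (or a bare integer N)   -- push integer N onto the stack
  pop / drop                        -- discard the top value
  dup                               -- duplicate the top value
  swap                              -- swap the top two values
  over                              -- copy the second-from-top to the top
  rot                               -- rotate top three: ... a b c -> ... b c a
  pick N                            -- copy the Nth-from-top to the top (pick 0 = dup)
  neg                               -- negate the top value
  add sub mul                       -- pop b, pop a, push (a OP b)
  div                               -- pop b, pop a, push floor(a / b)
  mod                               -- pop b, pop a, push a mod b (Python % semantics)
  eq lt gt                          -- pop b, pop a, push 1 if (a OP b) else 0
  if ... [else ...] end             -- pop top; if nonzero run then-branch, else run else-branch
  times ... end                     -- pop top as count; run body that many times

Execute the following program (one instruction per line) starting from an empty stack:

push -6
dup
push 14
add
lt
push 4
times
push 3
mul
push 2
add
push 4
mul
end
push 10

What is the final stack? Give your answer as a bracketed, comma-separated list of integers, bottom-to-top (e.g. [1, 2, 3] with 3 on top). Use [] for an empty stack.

Answer: [35816, 10]

Derivation:
After 'push -6': [-6]
After 'dup': [-6, -6]
After 'push 14': [-6, -6, 14]
After 'add': [-6, 8]
After 'lt': [1]
After 'push 4': [1, 4]
After 'times': [1]
After 'push 3': [1, 3]
After 'mul': [3]
After 'push 2': [3, 2]
After 'add': [5]
After 'push 4': [5, 4]
  ...
After 'mul': [744]
After 'push 2': [744, 2]
After 'add': [746]
After 'push 4': [746, 4]
After 'mul': [2984]
After 'push 3': [2984, 3]
After 'mul': [8952]
After 'push 2': [8952, 2]
After 'add': [8954]
After 'push 4': [8954, 4]
After 'mul': [35816]
After 'push 10': [35816, 10]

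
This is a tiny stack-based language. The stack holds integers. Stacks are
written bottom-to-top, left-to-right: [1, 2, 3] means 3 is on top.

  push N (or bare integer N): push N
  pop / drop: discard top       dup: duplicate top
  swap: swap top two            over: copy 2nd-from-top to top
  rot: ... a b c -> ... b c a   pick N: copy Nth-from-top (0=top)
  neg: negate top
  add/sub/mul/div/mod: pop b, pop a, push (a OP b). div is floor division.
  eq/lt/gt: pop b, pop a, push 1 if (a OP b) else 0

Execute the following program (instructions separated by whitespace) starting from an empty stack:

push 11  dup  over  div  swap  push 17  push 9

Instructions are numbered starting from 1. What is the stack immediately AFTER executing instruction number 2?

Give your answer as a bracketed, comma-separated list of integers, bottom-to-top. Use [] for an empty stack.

Answer: [11, 11]

Derivation:
Step 1 ('push 11'): [11]
Step 2 ('dup'): [11, 11]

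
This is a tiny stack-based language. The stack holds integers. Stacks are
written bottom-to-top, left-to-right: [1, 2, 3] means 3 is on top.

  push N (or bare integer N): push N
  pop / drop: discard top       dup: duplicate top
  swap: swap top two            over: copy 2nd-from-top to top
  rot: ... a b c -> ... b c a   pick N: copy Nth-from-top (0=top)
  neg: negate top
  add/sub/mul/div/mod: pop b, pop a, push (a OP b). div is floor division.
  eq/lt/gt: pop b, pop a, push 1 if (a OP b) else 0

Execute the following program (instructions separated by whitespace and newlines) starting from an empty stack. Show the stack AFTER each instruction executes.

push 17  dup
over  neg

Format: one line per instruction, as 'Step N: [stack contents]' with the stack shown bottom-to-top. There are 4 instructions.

Step 1: [17]
Step 2: [17, 17]
Step 3: [17, 17, 17]
Step 4: [17, 17, -17]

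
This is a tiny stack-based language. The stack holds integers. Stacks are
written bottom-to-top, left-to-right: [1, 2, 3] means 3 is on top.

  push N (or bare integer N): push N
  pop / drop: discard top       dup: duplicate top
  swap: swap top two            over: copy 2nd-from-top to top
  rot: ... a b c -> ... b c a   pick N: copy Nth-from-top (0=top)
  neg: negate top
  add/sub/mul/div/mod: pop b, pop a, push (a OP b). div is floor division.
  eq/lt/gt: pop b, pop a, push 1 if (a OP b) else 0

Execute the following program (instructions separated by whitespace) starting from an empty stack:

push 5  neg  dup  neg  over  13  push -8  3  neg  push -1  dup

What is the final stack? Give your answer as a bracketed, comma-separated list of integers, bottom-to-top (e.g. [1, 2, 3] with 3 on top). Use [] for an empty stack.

Answer: [-5, 5, -5, 13, -8, -3, -1, -1]

Derivation:
After 'push 5': [5]
After 'neg': [-5]
After 'dup': [-5, -5]
After 'neg': [-5, 5]
After 'over': [-5, 5, -5]
After 'push 13': [-5, 5, -5, 13]
After 'push -8': [-5, 5, -5, 13, -8]
After 'push 3': [-5, 5, -5, 13, -8, 3]
After 'neg': [-5, 5, -5, 13, -8, -3]
After 'push -1': [-5, 5, -5, 13, -8, -3, -1]
After 'dup': [-5, 5, -5, 13, -8, -3, -1, -1]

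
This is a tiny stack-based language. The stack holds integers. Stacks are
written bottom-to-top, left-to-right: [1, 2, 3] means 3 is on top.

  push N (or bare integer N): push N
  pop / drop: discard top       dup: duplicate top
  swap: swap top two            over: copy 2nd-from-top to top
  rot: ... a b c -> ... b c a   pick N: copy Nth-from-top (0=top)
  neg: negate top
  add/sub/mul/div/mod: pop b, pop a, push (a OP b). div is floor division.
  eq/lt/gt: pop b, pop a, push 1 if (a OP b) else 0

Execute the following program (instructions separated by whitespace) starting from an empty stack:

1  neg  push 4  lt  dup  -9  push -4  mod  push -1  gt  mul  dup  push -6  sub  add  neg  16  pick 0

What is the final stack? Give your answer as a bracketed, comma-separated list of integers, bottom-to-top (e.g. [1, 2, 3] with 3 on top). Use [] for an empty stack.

After 'push 1': [1]
After 'neg': [-1]
After 'push 4': [-1, 4]
After 'lt': [1]
After 'dup': [1, 1]
After 'push -9': [1, 1, -9]
After 'push -4': [1, 1, -9, -4]
After 'mod': [1, 1, -1]
After 'push -1': [1, 1, -1, -1]
After 'gt': [1, 1, 0]
After 'mul': [1, 0]
After 'dup': [1, 0, 0]
After 'push -6': [1, 0, 0, -6]
After 'sub': [1, 0, 6]
After 'add': [1, 6]
After 'neg': [1, -6]
After 'push 16': [1, -6, 16]
After 'pick 0': [1, -6, 16, 16]

Answer: [1, -6, 16, 16]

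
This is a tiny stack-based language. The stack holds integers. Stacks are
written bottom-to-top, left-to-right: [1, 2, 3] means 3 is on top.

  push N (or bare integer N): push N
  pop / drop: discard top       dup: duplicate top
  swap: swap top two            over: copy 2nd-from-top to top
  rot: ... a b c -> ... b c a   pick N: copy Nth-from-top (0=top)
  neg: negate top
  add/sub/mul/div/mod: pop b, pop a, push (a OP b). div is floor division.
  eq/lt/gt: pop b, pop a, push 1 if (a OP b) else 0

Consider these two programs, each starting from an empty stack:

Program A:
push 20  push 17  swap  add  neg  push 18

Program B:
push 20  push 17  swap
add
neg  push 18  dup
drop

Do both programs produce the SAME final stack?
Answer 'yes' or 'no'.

Program A trace:
  After 'push 20': [20]
  After 'push 17': [20, 17]
  After 'swap': [17, 20]
  After 'add': [37]
  After 'neg': [-37]
  After 'push 18': [-37, 18]
Program A final stack: [-37, 18]

Program B trace:
  After 'push 20': [20]
  After 'push 17': [20, 17]
  After 'swap': [17, 20]
  After 'add': [37]
  After 'neg': [-37]
  After 'push 18': [-37, 18]
  After 'dup': [-37, 18, 18]
  After 'drop': [-37, 18]
Program B final stack: [-37, 18]
Same: yes

Answer: yes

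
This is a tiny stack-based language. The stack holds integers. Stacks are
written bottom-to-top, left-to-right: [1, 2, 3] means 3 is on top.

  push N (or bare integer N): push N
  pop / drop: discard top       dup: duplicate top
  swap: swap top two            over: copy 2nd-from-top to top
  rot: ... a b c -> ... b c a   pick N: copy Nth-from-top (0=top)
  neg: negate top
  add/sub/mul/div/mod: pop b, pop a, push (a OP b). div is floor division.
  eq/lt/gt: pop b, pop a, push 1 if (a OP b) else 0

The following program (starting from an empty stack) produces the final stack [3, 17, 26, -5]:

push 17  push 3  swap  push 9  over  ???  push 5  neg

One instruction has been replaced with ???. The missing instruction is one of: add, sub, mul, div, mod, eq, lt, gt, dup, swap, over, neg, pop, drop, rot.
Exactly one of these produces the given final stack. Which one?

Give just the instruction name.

Stack before ???: [3, 17, 9, 17]
Stack after ???:  [3, 17, 26]
The instruction that transforms [3, 17, 9, 17] -> [3, 17, 26] is: add

Answer: add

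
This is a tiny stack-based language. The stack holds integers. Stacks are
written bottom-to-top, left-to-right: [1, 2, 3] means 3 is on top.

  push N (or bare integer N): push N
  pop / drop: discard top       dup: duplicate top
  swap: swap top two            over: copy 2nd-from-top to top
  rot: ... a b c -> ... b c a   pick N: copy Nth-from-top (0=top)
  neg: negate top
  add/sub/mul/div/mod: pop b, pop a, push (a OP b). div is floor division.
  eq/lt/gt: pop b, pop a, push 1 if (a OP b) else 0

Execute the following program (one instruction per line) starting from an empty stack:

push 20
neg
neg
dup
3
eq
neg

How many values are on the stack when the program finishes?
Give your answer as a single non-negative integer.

After 'push 20': stack = [20] (depth 1)
After 'neg': stack = [-20] (depth 1)
After 'neg': stack = [20] (depth 1)
After 'dup': stack = [20, 20] (depth 2)
After 'push 3': stack = [20, 20, 3] (depth 3)
After 'eq': stack = [20, 0] (depth 2)
After 'neg': stack = [20, 0] (depth 2)

Answer: 2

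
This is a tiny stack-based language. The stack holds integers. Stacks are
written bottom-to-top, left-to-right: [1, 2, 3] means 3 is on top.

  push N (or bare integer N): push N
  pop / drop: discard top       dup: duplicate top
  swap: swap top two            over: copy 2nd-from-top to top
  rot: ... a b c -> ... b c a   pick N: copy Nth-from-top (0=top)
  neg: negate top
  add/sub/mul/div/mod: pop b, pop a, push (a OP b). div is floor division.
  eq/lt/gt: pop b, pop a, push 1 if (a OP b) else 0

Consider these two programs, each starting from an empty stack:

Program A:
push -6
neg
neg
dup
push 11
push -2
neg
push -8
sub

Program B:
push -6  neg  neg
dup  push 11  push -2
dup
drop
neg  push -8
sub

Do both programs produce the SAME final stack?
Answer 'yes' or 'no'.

Answer: yes

Derivation:
Program A trace:
  After 'push -6': [-6]
  After 'neg': [6]
  After 'neg': [-6]
  After 'dup': [-6, -6]
  After 'push 11': [-6, -6, 11]
  After 'push -2': [-6, -6, 11, -2]
  After 'neg': [-6, -6, 11, 2]
  After 'push -8': [-6, -6, 11, 2, -8]
  After 'sub': [-6, -6, 11, 10]
Program A final stack: [-6, -6, 11, 10]

Program B trace:
  After 'push -6': [-6]
  After 'neg': [6]
  After 'neg': [-6]
  After 'dup': [-6, -6]
  After 'push 11': [-6, -6, 11]
  After 'push -2': [-6, -6, 11, -2]
  After 'dup': [-6, -6, 11, -2, -2]
  After 'drop': [-6, -6, 11, -2]
  After 'neg': [-6, -6, 11, 2]
  After 'push -8': [-6, -6, 11, 2, -8]
  After 'sub': [-6, -6, 11, 10]
Program B final stack: [-6, -6, 11, 10]
Same: yes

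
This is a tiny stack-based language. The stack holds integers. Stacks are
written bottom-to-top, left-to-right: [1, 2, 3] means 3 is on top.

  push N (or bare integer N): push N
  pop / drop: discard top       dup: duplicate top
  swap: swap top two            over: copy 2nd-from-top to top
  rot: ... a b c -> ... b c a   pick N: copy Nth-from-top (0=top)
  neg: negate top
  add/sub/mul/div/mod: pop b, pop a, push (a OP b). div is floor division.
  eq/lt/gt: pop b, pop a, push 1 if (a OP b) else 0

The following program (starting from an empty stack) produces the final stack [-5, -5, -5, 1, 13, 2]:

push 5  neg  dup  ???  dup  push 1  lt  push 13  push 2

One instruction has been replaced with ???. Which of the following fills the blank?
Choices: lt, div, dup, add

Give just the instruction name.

Answer: dup

Derivation:
Stack before ???: [-5, -5]
Stack after ???:  [-5, -5, -5]
Checking each choice:
  lt: produces [0, 1, 13, 2]
  div: produces [1, 0, 13, 2]
  dup: MATCH
  add: produces [-10, 1, 13, 2]


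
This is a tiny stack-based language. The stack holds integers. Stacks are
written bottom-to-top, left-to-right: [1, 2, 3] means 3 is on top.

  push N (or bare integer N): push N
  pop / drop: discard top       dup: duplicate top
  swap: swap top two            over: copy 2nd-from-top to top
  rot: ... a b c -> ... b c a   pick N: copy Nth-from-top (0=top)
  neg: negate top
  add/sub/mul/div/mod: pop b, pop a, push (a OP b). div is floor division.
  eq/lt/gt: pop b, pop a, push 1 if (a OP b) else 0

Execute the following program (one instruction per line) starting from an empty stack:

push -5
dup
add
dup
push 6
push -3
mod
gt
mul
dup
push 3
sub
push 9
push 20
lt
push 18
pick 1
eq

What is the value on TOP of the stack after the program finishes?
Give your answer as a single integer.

After 'push -5': [-5]
After 'dup': [-5, -5]
After 'add': [-10]
After 'dup': [-10, -10]
After 'push 6': [-10, -10, 6]
After 'push -3': [-10, -10, 6, -3]
After 'mod': [-10, -10, 0]
After 'gt': [-10, 0]
After 'mul': [0]
After 'dup': [0, 0]
After 'push 3': [0, 0, 3]
After 'sub': [0, -3]
After 'push 9': [0, -3, 9]
After 'push 20': [0, -3, 9, 20]
After 'lt': [0, -3, 1]
After 'push 18': [0, -3, 1, 18]
After 'pick 1': [0, -3, 1, 18, 1]
After 'eq': [0, -3, 1, 0]

Answer: 0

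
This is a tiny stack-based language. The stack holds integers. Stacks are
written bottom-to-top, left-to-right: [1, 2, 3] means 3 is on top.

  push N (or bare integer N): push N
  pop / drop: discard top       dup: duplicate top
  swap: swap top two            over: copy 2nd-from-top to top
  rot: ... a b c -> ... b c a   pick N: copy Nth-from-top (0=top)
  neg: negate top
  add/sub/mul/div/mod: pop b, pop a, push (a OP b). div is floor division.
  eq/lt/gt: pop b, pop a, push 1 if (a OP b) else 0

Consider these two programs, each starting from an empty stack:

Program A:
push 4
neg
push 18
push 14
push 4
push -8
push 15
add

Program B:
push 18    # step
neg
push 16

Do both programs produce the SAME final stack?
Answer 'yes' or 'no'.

Program A trace:
  After 'push 4': [4]
  After 'neg': [-4]
  After 'push 18': [-4, 18]
  After 'push 14': [-4, 18, 14]
  After 'push 4': [-4, 18, 14, 4]
  After 'push -8': [-4, 18, 14, 4, -8]
  After 'push 15': [-4, 18, 14, 4, -8, 15]
  After 'add': [-4, 18, 14, 4, 7]
Program A final stack: [-4, 18, 14, 4, 7]

Program B trace:
  After 'push 18': [18]
  After 'neg': [-18]
  After 'push 16': [-18, 16]
Program B final stack: [-18, 16]
Same: no

Answer: no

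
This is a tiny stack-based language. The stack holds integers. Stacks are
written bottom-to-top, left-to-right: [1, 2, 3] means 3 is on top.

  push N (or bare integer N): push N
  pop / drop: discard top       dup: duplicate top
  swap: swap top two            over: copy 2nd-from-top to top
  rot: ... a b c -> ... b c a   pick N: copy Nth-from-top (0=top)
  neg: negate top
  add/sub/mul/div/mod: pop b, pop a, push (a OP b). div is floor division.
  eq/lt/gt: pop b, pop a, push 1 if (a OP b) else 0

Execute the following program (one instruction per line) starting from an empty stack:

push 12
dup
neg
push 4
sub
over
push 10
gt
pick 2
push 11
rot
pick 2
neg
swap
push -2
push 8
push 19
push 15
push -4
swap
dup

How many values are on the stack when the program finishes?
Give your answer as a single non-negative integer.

After 'push 12': stack = [12] (depth 1)
After 'dup': stack = [12, 12] (depth 2)
After 'neg': stack = [12, -12] (depth 2)
After 'push 4': stack = [12, -12, 4] (depth 3)
After 'sub': stack = [12, -16] (depth 2)
After 'over': stack = [12, -16, 12] (depth 3)
After 'push 10': stack = [12, -16, 12, 10] (depth 4)
After 'gt': stack = [12, -16, 1] (depth 3)
After 'pick 2': stack = [12, -16, 1, 12] (depth 4)
After 'push 11': stack = [12, -16, 1, 12, 11] (depth 5)
  ...
After 'pick 2': stack = [12, -16, 12, 11, 1, 12] (depth 6)
After 'neg': stack = [12, -16, 12, 11, 1, -12] (depth 6)
After 'swap': stack = [12, -16, 12, 11, -12, 1] (depth 6)
After 'push -2': stack = [12, -16, 12, 11, -12, 1, -2] (depth 7)
After 'push 8': stack = [12, -16, 12, 11, -12, 1, -2, 8] (depth 8)
After 'push 19': stack = [12, -16, 12, 11, -12, 1, -2, 8, 19] (depth 9)
After 'push 15': stack = [12, -16, 12, 11, -12, 1, -2, 8, 19, 15] (depth 10)
After 'push -4': stack = [12, -16, 12, 11, -12, 1, -2, 8, 19, 15, -4] (depth 11)
After 'swap': stack = [12, -16, 12, 11, -12, 1, -2, 8, 19, -4, 15] (depth 11)
After 'dup': stack = [12, -16, 12, 11, -12, 1, -2, 8, 19, -4, 15, 15] (depth 12)

Answer: 12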